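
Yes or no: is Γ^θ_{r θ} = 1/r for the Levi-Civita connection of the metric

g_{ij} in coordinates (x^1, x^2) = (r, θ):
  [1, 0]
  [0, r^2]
Γ^θ_{r θ} = (1/2) g^{θθ} (∂_r g_{θθ} + ∂_θ g_{θr} - ∂_θ g_{rθ}) = (1/2)(1/r^2)((2*r) + (0) - (0)) = 1/r
This equals the proposed value 1/r.
Yes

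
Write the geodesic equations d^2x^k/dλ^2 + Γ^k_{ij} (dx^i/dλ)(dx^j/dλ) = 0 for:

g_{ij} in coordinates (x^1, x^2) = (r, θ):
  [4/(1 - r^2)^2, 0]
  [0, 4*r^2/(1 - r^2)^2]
Geodesic equation: d^2x^k/dλ^2 + Γ^k_{ij} (dx^i/dλ)(dx^j/dλ) = 0.
Non-zero Christoffel symbols:
Γ^r_{r r} = 2*r/(1 - r^2)
Γ^r_{θ θ} = (r^3 + r)/(r^2 - 1)
Γ^θ_{r θ} = (-r^2 - 1)/(r^3 - r)
Substituting (the symmetric pair Γ^k_{ij}, Γ^k_{ji} combines into a factor 2):
d^2r/dλ^2 + (2*r/(1 - r^2)) (dr/dλ)^2 + ((r^3 + r)/(r^2 - 1)) (dθ/dλ)^2 = 0
d^2θ/dλ^2 + ((-2*r^2 - 2)/(r^3 - r)) (dr/dλ)(dθ/dλ) = 0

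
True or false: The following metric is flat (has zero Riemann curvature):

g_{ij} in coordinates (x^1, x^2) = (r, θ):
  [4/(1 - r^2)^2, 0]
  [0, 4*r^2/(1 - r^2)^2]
Non-zero Christoffel symbols:
Γ^r_{r r} = 2*r/(1 - r^2)
Γ^r_{θ θ} = (r^3 + r)/(r^2 - 1)
Γ^θ_{r θ} = (-r^2 - 1)/(r^3 - r)
Ricci tensor: R_{rr} = -4/(r^2 - 1)^2, R_{rθ} = 0, R_{θθ} = -4*r^2/(r^2 - 1)^2
The Ricci tensor is non-zero, so the Riemann tensor is non-zero: not flat.
False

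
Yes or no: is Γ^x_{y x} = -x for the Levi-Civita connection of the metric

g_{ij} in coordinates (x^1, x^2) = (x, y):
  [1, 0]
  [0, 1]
Γ^x_{y x} = (1/2) g^{xx} (∂_y g_{xx} + ∂_x g_{xy} - ∂_x g_{yx}) = (1/2)(1)((0) + (0) - (0)) = 0
This differs from the proposed value -x.
No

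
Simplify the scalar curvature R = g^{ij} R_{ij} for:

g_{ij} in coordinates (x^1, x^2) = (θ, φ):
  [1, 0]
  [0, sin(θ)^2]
Non-zero Christoffel symbols (Γ^k_{ij} = Γ^k_{ji}):
Γ^θ_{φ φ} = -sin(2*θ)/2
Γ^φ_{θ φ} = 1/tan(θ)
Ricci tensor (R_{ij} = R^k_{ikj}): R_{θθ} = 1, R_{θφ} = 0, R_{φφ} = sin(θ)^2
Inverse metric: g^{θθ} = 1, g^{φφ} = 1/sin(θ)^2
R = g^{ij} R_{ij} = (1)(1) + (1/sin(θ)^2)(sin(θ)^2) = 2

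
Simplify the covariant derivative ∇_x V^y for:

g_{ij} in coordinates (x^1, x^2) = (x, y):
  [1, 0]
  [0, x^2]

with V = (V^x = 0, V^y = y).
Non-zero Christoffel symbols:
Γ^x_{y y} = -x
Γ^y_{x y} = 1/x
∇_x V^y = ∂_x V^y + Γ^y_{x j} V^j
  = (0) + (0)(0) + (1/x)(y)
  = y/x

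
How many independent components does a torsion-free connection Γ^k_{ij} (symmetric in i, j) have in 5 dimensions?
Γ^k_{ij} has n choices for the upper index and n(n+1)/2 independent symmetric lower index pairs.
Total = 5 × 5×6/2 = 5 × 15 = 75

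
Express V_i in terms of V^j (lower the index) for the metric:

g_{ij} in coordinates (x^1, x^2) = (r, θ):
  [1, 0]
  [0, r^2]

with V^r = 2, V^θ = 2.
V_i = g_{ij} V^j:
V_r = (1)(2) + (0)(2) = 2
V_θ = (0)(2) + (r^2)(2) = 2*r^2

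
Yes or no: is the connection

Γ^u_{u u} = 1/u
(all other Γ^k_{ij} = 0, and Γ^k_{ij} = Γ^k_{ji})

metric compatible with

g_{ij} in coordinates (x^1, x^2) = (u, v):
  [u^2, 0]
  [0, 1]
Using ∇_k g_{ij} = ∂_k g_{ij} - Γ^m_{ki} g_{mj} - Γ^m_{kj} g_{im}:
e.g. ∇_u g_{uu} = (2*u) - (u) - (u) = 0
Every component ∇_k g_{ij} vanishes: the connection is metric compatible.
Yes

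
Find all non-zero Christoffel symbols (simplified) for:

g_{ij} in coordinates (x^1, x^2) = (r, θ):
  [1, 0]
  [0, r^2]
Using Γ^k_{ij} = (1/2) g^{km} (∂_i g_{mj} + ∂_j g_{mi} - ∂_m g_{ij}); the metric is diagonal, so only the m = k term contributes.
Non-zero symbols (using the symmetry Γ^k_{ij} = Γ^k_{ji}):
Γ^r_{θ θ} = (1/2) g^{rr} (∂_θ g_{rθ} + ∂_θ g_{rθ} - ∂_r g_{θθ}) = (1/2)(1)((0) + (0) - (2*r)) = -r
Γ^θ_{r θ} = (1/2) g^{θθ} (∂_r g_{θθ} + ∂_θ g_{θr} - ∂_θ g_{rθ}) = (1/2)(1/r^2)((2*r) + (0) - (0)) = 1/r
All other Christoffel symbols are zero.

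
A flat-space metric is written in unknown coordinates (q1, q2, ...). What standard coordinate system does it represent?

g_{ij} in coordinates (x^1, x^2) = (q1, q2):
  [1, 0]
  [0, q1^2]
The line element ds^2 = dq1^2 + q1^2 dq2^2 is dr^2 + r^2 dθ^2 with q1 = r, q2 = θ.
polar coordinates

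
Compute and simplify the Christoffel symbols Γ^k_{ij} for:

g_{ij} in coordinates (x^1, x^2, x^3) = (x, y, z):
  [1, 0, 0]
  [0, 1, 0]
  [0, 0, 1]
Using Γ^k_{ij} = (1/2) g^{km} (∂_i g_{mj} + ∂_j g_{mi} - ∂_m g_{ij}); the metric is diagonal, so only the m = k term contributes.
Every metric component is constant, so all ∂_m g_{ij} = 0 and every Christoffel symbol vanishes.
All Christoffel symbols are zero.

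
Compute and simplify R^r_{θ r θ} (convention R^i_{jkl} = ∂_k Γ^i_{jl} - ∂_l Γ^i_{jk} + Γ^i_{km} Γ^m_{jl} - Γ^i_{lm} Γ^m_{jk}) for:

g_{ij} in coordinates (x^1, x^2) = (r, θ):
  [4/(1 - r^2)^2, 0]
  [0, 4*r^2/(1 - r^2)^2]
Non-zero Christoffel symbols (Γ^k_{ij} = Γ^k_{ji}):
Γ^r_{r r} = 2*r/(1 - r^2)
Γ^r_{θ θ} = (r^3 + r)/(r^2 - 1)
Γ^θ_{r θ} = (-r^2 - 1)/(r^3 - r)
R^r_{θ r θ} = ∂_r Γ^r_{θ θ} - ∂_θ Γ^r_{θ r} + Γ^r_{r m} Γ^m_{θ θ} - Γ^r_{θ m} Γ^m_{θ r}
  = ((r^4 - 4*r^2 - 1)/(r^2 - 1)^2) - (0) + (-2*r^2*(r^2 + 1)/(r^2 - 1)^2) - (-(r^2 + 1)^2/(r^2 - 1)^2) = -4*r^2/(r^2 - 1)^2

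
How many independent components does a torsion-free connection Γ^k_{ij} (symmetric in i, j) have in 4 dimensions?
Γ^k_{ij} has n choices for the upper index and n(n+1)/2 independent symmetric lower index pairs.
Total = 4 × 4×5/2 = 4 × 10 = 40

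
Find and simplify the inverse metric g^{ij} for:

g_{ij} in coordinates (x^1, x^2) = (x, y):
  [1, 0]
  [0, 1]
The metric is diagonal, so g^{ij} is diagonal with entries 1/g_{ii}: diag(1, 1).
g^{ij}:
  [1, 0]
  [0, 1]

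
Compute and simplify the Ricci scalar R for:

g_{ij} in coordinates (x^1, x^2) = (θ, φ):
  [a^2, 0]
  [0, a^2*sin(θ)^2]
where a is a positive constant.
Non-zero Christoffel symbols (Γ^k_{ij} = Γ^k_{ji}):
Γ^θ_{φ φ} = -sin(2*θ)/2
Γ^φ_{θ φ} = 1/tan(θ)
Ricci tensor (R_{ij} = R^k_{ikj}): R_{θθ} = 1, R_{θφ} = 0, R_{φφ} = sin(θ)^2
Inverse metric: g^{θθ} = 1/a^2, g^{φφ} = 1/(a^2*sin(θ)^2)
R = g^{ij} R_{ij} = (1/a^2)(1) + (1/(a^2*sin(θ)^2))(sin(θ)^2) = 2/a^2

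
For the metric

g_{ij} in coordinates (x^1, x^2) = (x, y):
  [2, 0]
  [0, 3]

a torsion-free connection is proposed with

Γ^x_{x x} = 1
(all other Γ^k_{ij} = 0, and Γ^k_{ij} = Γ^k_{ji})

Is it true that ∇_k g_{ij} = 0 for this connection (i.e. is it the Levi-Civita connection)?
Using ∇_k g_{ij} = ∂_k g_{ij} - Γ^m_{ki} g_{mj} - Γ^m_{kj} g_{im}:
∇_x g_{xx} = (0) - (2) - (2) = -4 ≠ 0
So the connection is not metric compatible (it is not the Levi-Civita connection).
No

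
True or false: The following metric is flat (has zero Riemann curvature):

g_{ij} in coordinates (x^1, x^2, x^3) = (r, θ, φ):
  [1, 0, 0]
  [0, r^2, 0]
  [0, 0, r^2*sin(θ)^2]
Non-zero Christoffel symbols:
Γ^r_{θ θ} = -r
Γ^r_{φ φ} = -r*sin(θ)^2
Γ^θ_{r θ} = 1/r
Γ^θ_{φ φ} = -sin(2*θ)/2
Γ^φ_{r φ} = 1/r
Γ^φ_{θ φ} = 1/tan(θ)
Ricci tensor: R_{rr} = 0, R_{rθ} = 0, R_{rφ} = 0, R_{θθ} = 0, R_{θφ} = 0, R_{φφ} = 0
All R_{ij} vanish; in 3 dimensions the Riemann tensor is fully determined by the Ricci tensor, so R^i_{jkl} = 0: the metric is flat (curvilinear coordinates on flat space).
True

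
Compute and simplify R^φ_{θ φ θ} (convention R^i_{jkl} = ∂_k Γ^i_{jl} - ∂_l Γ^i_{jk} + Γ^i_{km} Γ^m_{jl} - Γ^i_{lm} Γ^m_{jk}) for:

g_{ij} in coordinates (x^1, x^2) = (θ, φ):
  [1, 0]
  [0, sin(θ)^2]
Non-zero Christoffel symbols (Γ^k_{ij} = Γ^k_{ji}):
Γ^θ_{φ φ} = -sin(2*θ)/2
Γ^φ_{θ φ} = 1/tan(θ)
R^φ_{θ φ θ} = ∂_φ Γ^φ_{θ θ} - ∂_θ Γ^φ_{θ φ} + Γ^φ_{φ m} Γ^m_{θ θ} - Γ^φ_{θ m} Γ^m_{θ φ}
  = (0) - (-1/sin(θ)^2) + (0) - (1/tan(θ)^2) = 1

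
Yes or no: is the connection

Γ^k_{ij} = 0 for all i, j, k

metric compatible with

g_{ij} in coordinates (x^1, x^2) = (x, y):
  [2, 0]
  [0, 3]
Using ∇_k g_{ij} = ∂_k g_{ij} - Γ^m_{ki} g_{mj} - Γ^m_{kj} g_{im}:
e.g. ∇_x g_{xx} = (0) - (0) - (0) = 0
Every component ∇_k g_{ij} vanishes: the connection is metric compatible.
Yes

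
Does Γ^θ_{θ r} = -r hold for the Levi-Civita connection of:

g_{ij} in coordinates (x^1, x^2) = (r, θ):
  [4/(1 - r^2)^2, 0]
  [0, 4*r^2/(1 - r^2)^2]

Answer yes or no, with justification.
Γ^θ_{θ r} = (1/2) g^{θθ} (∂_θ g_{θr} + ∂_r g_{θθ} - ∂_θ g_{θr}) = (1/2)((1 - r^2)^2/(4*r^2))((0) + (-8*(r^3 + r)/(r^2 - 1)^3) - (0)) = (-r^2 - 1)/(r^3 - r)
This differs from the proposed value -r.
No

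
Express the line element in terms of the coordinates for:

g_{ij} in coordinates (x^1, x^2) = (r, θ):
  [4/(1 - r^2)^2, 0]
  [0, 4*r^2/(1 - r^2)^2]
ds^2 = g_{ij} dx^i dx^j; only the non-zero components contribute.
ds^2 = (4/(1 - r^2)^2) dr^2 + (4*r^2/(1 - r^2)^2) dθ^2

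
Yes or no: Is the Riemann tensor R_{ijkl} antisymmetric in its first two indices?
R_{ijkl} = -R_{jikl} (follows from metric compatibility).
Yes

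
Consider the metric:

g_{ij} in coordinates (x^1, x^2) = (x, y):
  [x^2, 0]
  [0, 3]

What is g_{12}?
With x^1 = x, x^2 = y, g_{12} = g_{xy} is the row-1, column-2 entry of the matrix.
g_{12} = 0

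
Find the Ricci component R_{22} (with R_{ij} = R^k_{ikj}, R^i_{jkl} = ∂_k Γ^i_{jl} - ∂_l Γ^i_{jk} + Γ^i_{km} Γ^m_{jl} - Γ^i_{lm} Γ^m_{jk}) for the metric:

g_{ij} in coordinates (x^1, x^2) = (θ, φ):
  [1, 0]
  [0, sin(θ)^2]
Non-zero Christoffel symbols (Γ^k_{ij} = Γ^k_{ji}):
Γ^θ_{φ φ} = -sin(2*θ)/2
Γ^φ_{θ φ} = 1/tan(θ)
R^θ_{φ θ φ} = ∂_θ Γ^θ_{φ φ} - ∂_φ Γ^θ_{φ θ} + Γ^θ_{θ m} Γ^m_{φ φ} - Γ^θ_{φ m} Γ^m_{φ θ}
  = (-cos(2*θ)) - (0) + (0) - (-cos(θ)^2) = sin(θ)^2
R^φ_{φ φ φ} = 0 (a repeated index in an antisymmetric pair)
R_{φφ} = R^θ_{φ θ φ} + R^φ_{φ φ φ} = (sin(θ)^2) + (0) = sin(θ)^2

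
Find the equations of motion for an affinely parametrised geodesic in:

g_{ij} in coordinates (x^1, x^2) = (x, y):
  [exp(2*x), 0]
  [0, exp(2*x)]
Geodesic equation: d^2x^k/dλ^2 + Γ^k_{ij} (dx^i/dλ)(dx^j/dλ) = 0.
Non-zero Christoffel symbols:
Γ^x_{x x} = 1
Γ^x_{y y} = -1
Γ^y_{x y} = 1
Substituting (the symmetric pair Γ^k_{ij}, Γ^k_{ji} combines into a factor 2):
d^2x/dλ^2 + (dx/dλ)^2 - (dy/dλ)^2 = 0
d^2y/dλ^2 + 2 (dx/dλ)(dy/dλ) = 0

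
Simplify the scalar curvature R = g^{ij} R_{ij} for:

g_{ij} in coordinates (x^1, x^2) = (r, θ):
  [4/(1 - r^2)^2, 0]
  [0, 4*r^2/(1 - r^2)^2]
Non-zero Christoffel symbols (Γ^k_{ij} = Γ^k_{ji}):
Γ^r_{r r} = 2*r/(1 - r^2)
Γ^r_{θ θ} = (r^3 + r)/(r^2 - 1)
Γ^θ_{r θ} = (-r^2 - 1)/(r^3 - r)
Ricci tensor (R_{ij} = R^k_{ikj}): R_{rr} = -4/(r^2 - 1)^2, R_{rθ} = 0, R_{θθ} = -4*r^2/(r^2 - 1)^2
Inverse metric: g^{rr} = (1 - r^2)^2/4, g^{θθ} = (1 - r^2)^2/(4*r^2)
R = g^{ij} R_{ij} = ((1 - r^2)^2/4)(-4/(r^2 - 1)^2) + ((1 - r^2)^2/(4*r^2))(-4*r^2/(r^2 - 1)^2) = -2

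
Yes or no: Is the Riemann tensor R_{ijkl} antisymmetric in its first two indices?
R_{ijkl} = -R_{jikl} (follows from metric compatibility).
Yes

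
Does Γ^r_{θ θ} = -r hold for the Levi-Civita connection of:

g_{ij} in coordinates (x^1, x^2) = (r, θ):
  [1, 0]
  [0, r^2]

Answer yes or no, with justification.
Γ^r_{θ θ} = (1/2) g^{rr} (∂_θ g_{rθ} + ∂_θ g_{rθ} - ∂_r g_{θθ}) = (1/2)(1)((0) + (0) - (2*r)) = -r
This equals the proposed value -r.
Yes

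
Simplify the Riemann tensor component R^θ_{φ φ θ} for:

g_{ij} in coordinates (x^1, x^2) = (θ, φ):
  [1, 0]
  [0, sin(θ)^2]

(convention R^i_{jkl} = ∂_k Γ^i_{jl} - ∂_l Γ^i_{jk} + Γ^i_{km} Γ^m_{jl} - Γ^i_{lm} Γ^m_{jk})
Non-zero Christoffel symbols (Γ^k_{ij} = Γ^k_{ji}):
Γ^θ_{φ φ} = -sin(2*θ)/2
Γ^φ_{θ φ} = 1/tan(θ)
R^θ_{φ φ θ} = ∂_φ Γ^θ_{φ θ} - ∂_θ Γ^θ_{φ φ} + Γ^θ_{φ m} Γ^m_{φ θ} - Γ^θ_{θ m} Γ^m_{φ φ}
  = (0) - (-cos(2*θ)) + (-cos(θ)^2) - (0) = -sin(θ)^2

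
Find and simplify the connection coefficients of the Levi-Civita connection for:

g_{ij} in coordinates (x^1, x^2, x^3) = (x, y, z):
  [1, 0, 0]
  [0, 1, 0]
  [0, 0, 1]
Using Γ^k_{ij} = (1/2) g^{km} (∂_i g_{mj} + ∂_j g_{mi} - ∂_m g_{ij}); the metric is diagonal, so only the m = k term contributes.
Every metric component is constant, so all ∂_m g_{ij} = 0 and every Christoffel symbol vanishes.
All Christoffel symbols are zero.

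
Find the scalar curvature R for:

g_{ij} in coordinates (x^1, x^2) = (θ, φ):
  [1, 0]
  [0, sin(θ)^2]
Non-zero Christoffel symbols (Γ^k_{ij} = Γ^k_{ji}):
Γ^θ_{φ φ} = -sin(2*θ)/2
Γ^φ_{θ φ} = 1/tan(θ)
Ricci tensor (R_{ij} = R^k_{ikj}): R_{θθ} = 1, R_{θφ} = 0, R_{φφ} = sin(θ)^2
Inverse metric: g^{θθ} = 1, g^{φφ} = 1/sin(θ)^2
R = g^{ij} R_{ij} = (1)(1) + (1/sin(θ)^2)(sin(θ)^2) = 2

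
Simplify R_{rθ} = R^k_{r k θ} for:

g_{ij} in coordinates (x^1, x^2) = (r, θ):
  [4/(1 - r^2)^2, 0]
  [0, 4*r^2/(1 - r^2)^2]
Non-zero Christoffel symbols (Γ^k_{ij} = Γ^k_{ji}):
Γ^r_{r r} = 2*r/(1 - r^2)
Γ^r_{θ θ} = (r^3 + r)/(r^2 - 1)
Γ^θ_{r θ} = (-r^2 - 1)/(r^3 - r)
R^r_{r r θ} = 0 (a repeated index in an antisymmetric pair)
R^θ_{r θ θ} = 0 (a repeated index in an antisymmetric pair)
R_{rθ} = R^r_{r r θ} + R^θ_{r θ θ} = (0) + (0) = 0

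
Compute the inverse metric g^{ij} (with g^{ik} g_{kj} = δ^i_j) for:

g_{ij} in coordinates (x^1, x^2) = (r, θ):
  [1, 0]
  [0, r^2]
The metric is diagonal, so g^{ij} is diagonal with entries 1/g_{ii}: diag(1, 1/(r^2)).
g^{ij}:
  [1, 0]
  [0, 1/r^2]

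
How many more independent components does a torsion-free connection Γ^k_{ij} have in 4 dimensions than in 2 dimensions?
Independent components in n dimensions: n × n(n+1)/2 = n^2(n+1)/2.
4D: 4 × 10 = 40
2D: 2 × 3 = 6
Difference = 40 - 6 = 34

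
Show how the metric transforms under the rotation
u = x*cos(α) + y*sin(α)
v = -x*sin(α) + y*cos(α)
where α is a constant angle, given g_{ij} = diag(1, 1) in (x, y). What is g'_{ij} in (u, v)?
Invert the transformation: x = u*cos(α) - v*sin(α), y = u*sin(α) + v*cos(α)
g'_{ij} = (∂x^k/∂x'^i)(∂x^l/∂x'^j) g_{kl}; with g_{kl} = δ_{kl} this is Σ_k (∂x^k/∂x'^i)(∂x^k/∂x'^j).
Jacobian: ∂x/∂u = cos(α), ∂x/∂v = -sin(α), ∂y/∂u = sin(α), ∂y/∂v = cos(α)
g'_{uu} = (cos(α))(cos(α)) + (sin(α))(sin(α)) = 1
g'_{uv} = (cos(α))(-sin(α)) + (sin(α))(cos(α)) = 0
g'_{vv} = (-sin(α))(-sin(α)) + (cos(α))(cos(α)) = 1
g'_{ij} = diag(1, 1)
The Euclidean metric is invariant under rotations.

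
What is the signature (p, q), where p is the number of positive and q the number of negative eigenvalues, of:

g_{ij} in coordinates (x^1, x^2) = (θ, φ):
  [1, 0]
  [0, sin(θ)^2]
The metric is diagonal, so its eigenvalues are the diagonal entries: 1, sin(θ)^2 (at a generic point, where coordinate-dependent entries are positive).
2 positive, 0 negative.
(2, 0) - Riemannian (positive definite)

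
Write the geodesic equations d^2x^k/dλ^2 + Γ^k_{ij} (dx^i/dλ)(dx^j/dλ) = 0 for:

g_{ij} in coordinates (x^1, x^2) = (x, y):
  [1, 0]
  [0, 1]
Geodesic equation: d^2x^k/dλ^2 + Γ^k_{ij} (dx^i/dλ)(dx^j/dλ) = 0.
All Christoffel symbols vanish, so the geodesics are straight lines:
d^2x/dλ^2 = 0
d^2y/dλ^2 = 0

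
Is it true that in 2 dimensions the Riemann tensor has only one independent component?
The number of independent components is n^2(n^2-1)/12 = 4·3/12 = 1 for n = 2 (e.g. R_{1212}).
Yes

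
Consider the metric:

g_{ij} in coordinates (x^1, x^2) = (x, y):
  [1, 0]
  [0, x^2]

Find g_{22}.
With x^1 = x, x^2 = y, g_{22} = g_{yy} is the row-2, column-2 entry of the matrix.
g_{22} = x^2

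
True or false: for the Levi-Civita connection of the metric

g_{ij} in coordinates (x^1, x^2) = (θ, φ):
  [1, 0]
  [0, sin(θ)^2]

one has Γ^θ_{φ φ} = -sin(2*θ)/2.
Γ^θ_{φ φ} = (1/2) g^{θθ} (∂_φ g_{θφ} + ∂_φ g_{θφ} - ∂_θ g_{φφ}) = (1/2)(1)((0) + (0) - (sin(2*θ))) = -sin(2*θ)/2
This equals the proposed value -sin(2*θ)/2.
True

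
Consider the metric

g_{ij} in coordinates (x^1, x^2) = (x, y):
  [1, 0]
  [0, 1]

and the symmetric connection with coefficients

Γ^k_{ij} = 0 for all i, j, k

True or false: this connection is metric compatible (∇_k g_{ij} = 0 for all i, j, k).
Using ∇_k g_{ij} = ∂_k g_{ij} - Γ^m_{ki} g_{mj} - Γ^m_{kj} g_{im}:
e.g. ∇_y g_{yy} = (0) - (0) - (0) = 0
Every component ∇_k g_{ij} vanishes: the connection is metric compatible.
True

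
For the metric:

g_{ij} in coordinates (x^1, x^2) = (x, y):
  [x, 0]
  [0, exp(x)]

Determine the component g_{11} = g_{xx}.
With x^1 = x, x^2 = y, g_{11} = g_{xx} is the row-1, column-1 entry of the matrix.
g_{11} = x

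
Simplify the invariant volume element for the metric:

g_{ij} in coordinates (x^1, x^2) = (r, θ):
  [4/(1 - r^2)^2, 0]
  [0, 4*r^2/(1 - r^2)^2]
det(g) = 16*r^2/(1 - r^2)^4
√|det(g)| = 4*r/(r^2 - 1)^2
Volume element: dV = 4*r/(r^2 - 1)^2 dr dθ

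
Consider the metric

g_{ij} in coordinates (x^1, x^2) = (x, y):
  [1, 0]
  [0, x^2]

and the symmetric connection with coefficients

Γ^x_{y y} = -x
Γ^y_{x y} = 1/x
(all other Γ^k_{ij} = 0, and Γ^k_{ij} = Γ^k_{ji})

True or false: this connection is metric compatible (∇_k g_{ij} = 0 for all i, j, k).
Using ∇_k g_{ij} = ∂_k g_{ij} - Γ^m_{ki} g_{mj} - Γ^m_{kj} g_{im}:
e.g. ∇_x g_{yy} = (2*x) - (x) - (x) = 0
Every component ∇_k g_{ij} vanishes: the connection is metric compatible.
True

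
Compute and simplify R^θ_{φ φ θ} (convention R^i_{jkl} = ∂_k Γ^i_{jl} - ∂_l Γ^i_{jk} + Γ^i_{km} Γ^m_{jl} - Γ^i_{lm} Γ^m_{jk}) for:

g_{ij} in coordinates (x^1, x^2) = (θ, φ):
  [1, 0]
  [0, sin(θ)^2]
Non-zero Christoffel symbols (Γ^k_{ij} = Γ^k_{ji}):
Γ^θ_{φ φ} = -sin(2*θ)/2
Γ^φ_{θ φ} = 1/tan(θ)
R^θ_{φ φ θ} = ∂_φ Γ^θ_{φ θ} - ∂_θ Γ^θ_{φ φ} + Γ^θ_{φ m} Γ^m_{φ θ} - Γ^θ_{θ m} Γ^m_{φ φ}
  = (0) - (-cos(2*θ)) + (-cos(θ)^2) - (0) = -sin(θ)^2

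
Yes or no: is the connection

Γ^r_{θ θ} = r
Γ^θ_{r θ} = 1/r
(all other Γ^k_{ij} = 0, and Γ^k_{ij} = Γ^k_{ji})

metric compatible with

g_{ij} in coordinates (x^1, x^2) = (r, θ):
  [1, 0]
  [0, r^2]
Using ∇_k g_{ij} = ∂_k g_{ij} - Γ^m_{ki} g_{mj} - Γ^m_{kj} g_{im}:
∇_θ g_{rθ} = (0) - (r) - (r) = -2*r ≠ 0
So the connection is not metric compatible (it is not the Levi-Civita connection).
No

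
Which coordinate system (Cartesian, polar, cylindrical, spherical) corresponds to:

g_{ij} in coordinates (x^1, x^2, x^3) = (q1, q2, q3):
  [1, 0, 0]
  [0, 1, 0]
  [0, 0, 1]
All components are constant and the metric is the identity, i.e. orthonormal rectilinear coordinates.
Cartesian (3D) coordinates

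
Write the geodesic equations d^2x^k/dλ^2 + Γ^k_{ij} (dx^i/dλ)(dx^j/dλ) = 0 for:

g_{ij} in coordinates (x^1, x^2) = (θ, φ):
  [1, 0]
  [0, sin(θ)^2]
Geodesic equation: d^2x^k/dλ^2 + Γ^k_{ij} (dx^i/dλ)(dx^j/dλ) = 0.
Non-zero Christoffel symbols:
Γ^θ_{φ φ} = -sin(2*θ)/2
Γ^φ_{θ φ} = 1/tan(θ)
Substituting (the symmetric pair Γ^k_{ij}, Γ^k_{ji} combines into a factor 2):
d^2θ/dλ^2 - (sin(2*θ)/2) (dφ/dλ)^2 = 0
d^2φ/dλ^2 + (2/tan(θ)) (dθ/dλ)(dφ/dλ) = 0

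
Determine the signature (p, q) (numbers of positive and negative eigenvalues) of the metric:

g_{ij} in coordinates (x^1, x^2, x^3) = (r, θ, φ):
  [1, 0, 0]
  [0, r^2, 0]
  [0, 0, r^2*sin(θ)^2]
The metric is diagonal, so its eigenvalues are the diagonal entries: 1, r^2, r^2*sin(θ)^2 (at a generic point, where coordinate-dependent entries are positive).
3 positive, 0 negative.
(3, 0) - Riemannian (positive definite)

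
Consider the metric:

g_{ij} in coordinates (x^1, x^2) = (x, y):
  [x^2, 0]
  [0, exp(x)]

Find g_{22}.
With x^1 = x, x^2 = y, g_{22} = g_{yy} is the row-2, column-2 entry of the matrix.
g_{22} = exp(x)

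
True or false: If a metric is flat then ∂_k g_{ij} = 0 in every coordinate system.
Flatness means R^i_{jkl} = 0; the components can still vary, e.g. the flat plane in polar coordinates has g_{θθ} = r^2.
False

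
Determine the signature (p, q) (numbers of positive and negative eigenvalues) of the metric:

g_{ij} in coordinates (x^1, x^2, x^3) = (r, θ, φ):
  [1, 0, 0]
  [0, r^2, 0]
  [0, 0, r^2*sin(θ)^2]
The metric is diagonal, so its eigenvalues are the diagonal entries: 1, r^2, r^2*sin(θ)^2 (at a generic point, where coordinate-dependent entries are positive).
3 positive, 0 negative.
(3, 0) - Riemannian (positive definite)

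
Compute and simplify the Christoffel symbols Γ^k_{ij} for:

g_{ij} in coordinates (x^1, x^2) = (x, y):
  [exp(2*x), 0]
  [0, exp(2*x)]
Using Γ^k_{ij} = (1/2) g^{km} (∂_i g_{mj} + ∂_j g_{mi} - ∂_m g_{ij}); the metric is diagonal, so only the m = k term contributes.
Non-zero symbols (using the symmetry Γ^k_{ij} = Γ^k_{ji}):
Γ^x_{x x} = (1/2) g^{xx} (∂_x g_{xx} + ∂_x g_{xx} - ∂_x g_{xx}) = (1/2)(exp(-2*x))((2*exp(2*x)) + (2*exp(2*x)) - (2*exp(2*x))) = 1
Γ^x_{y y} = (1/2) g^{xx} (∂_y g_{xy} + ∂_y g_{xy} - ∂_x g_{yy}) = (1/2)(exp(-2*x))((0) + (0) - (2*exp(2*x))) = -1
Γ^y_{x y} = (1/2) g^{yy} (∂_x g_{yy} + ∂_y g_{yx} - ∂_y g_{xy}) = (1/2)(exp(-2*x))((2*exp(2*x)) + (0) - (0)) = 1
All other Christoffel symbols are zero.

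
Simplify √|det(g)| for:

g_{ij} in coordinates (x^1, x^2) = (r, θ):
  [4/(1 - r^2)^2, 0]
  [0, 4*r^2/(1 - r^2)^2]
det(g) = 16*r^2/(1 - r^2)^4
√|det(g)| = 4*r/(r^2 - 1)^2
Volume element: dV = 4*r/(r^2 - 1)^2 dr dθ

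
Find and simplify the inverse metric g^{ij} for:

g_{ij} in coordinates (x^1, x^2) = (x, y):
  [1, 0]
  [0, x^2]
The metric is diagonal, so g^{ij} is diagonal with entries 1/g_{ii}: diag(1, 1/(x^2)).
g^{ij}:
  [1, 0]
  [0, 1/x^2]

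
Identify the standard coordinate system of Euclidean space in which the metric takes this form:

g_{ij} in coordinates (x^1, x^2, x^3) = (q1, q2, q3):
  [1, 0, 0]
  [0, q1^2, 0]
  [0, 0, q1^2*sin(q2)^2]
The line element ds^2 = dq1^2 + q1^2 dq2^2 + q1^2 sin(q2)^2 dq3^2 is dr^2 + r^2 dθ^2 + r^2 sin(θ)^2 dφ^2 with q1 = r, q2 = θ, q3 = φ.
spherical coordinates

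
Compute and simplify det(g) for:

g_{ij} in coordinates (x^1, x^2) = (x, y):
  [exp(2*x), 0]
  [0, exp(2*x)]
For a 2×2 metric: det(g) = g_{11}·g_{22} - g_{12}·g_{21}
= (exp(2*x))·(exp(2*x)) - (0)·(0)
= exp(4*x) - 0
det(g) = exp(4*x)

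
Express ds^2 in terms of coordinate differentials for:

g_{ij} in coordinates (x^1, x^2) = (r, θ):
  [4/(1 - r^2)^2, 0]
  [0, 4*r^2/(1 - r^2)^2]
ds^2 = g_{ij} dx^i dx^j; only the non-zero components contribute.
ds^2 = (4/(1 - r^2)^2) dr^2 + (4*r^2/(1 - r^2)^2) dθ^2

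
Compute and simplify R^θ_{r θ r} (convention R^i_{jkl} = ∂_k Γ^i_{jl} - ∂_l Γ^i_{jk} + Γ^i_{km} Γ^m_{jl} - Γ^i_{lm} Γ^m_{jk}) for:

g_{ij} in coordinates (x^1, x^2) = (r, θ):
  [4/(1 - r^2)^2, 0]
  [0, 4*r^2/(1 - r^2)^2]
Non-zero Christoffel symbols (Γ^k_{ij} = Γ^k_{ji}):
Γ^r_{r r} = 2*r/(1 - r^2)
Γ^r_{θ θ} = (r^3 + r)/(r^2 - 1)
Γ^θ_{r θ} = (-r^2 - 1)/(r^3 - r)
R^θ_{r θ r} = ∂_θ Γ^θ_{r r} - ∂_r Γ^θ_{r θ} + Γ^θ_{θ m} Γ^m_{r r} - Γ^θ_{r m} Γ^m_{r θ}
  = (0) - ((r^4 + 4*r^2 - 1)/(r^3 - r)^2) + (2*(r^2 + 1)/(r^2 - 1)^2) - ((r^2 + 1)^2/(r^3 - r)^2) = -4/(r^2 - 1)^2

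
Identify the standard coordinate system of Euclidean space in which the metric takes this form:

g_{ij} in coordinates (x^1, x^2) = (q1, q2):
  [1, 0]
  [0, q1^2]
The line element ds^2 = dq1^2 + q1^2 dq2^2 is dr^2 + r^2 dθ^2 with q1 = r, q2 = θ.
polar coordinates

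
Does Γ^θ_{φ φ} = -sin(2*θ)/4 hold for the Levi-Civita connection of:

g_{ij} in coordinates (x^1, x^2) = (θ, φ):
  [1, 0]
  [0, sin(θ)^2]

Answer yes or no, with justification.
Γ^θ_{φ φ} = (1/2) g^{θθ} (∂_φ g_{θφ} + ∂_φ g_{θφ} - ∂_θ g_{φφ}) = (1/2)(1)((0) + (0) - (sin(2*θ))) = -sin(2*θ)/2
This differs from the proposed value -sin(2*θ)/4.
No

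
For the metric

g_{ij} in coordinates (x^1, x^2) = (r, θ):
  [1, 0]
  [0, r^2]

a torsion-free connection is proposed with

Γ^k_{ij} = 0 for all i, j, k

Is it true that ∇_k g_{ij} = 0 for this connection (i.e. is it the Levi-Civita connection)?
Using ∇_k g_{ij} = ∂_k g_{ij} - Γ^m_{ki} g_{mj} - Γ^m_{kj} g_{im}:
∇_r g_{θθ} = (2*r) - (0) - (0) = 2*r ≠ 0
So the connection is not metric compatible (it is not the Levi-Civita connection).
No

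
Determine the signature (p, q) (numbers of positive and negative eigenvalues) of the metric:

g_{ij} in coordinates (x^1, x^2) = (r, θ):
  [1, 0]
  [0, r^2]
The metric is diagonal, so its eigenvalues are the diagonal entries: 1, r^2 (at a generic point, where coordinate-dependent entries are positive).
2 positive, 0 negative.
(2, 0) - Riemannian (positive definite)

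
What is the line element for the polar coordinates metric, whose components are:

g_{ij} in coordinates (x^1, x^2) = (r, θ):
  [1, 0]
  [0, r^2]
ds^2 = g_{ij} dx^i dx^j; only the non-zero components contribute.
ds^2 = dr^2 + r^2 dθ^2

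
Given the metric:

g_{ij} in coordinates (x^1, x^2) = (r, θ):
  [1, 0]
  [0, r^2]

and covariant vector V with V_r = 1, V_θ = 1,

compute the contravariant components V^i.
Inverse metric (diagonal): g^{rr} = 1, g^{θθ} = 1/r^2
V^i = g^{ij} V_j:
V^r = (1)(1) + (0)(1) = 1
V^θ = (0)(1) + (1/r^2)(1) = 1/r^2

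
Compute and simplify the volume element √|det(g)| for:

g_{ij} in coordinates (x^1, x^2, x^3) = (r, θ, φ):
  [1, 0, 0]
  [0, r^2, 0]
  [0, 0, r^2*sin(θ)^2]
det(g) = r^4*sin(θ)^2
√|det(g)| = r^2*sin(θ) (taking 0 < θ < π so that |sin(θ)| = sin(θ))
Volume element: dV = r^2*sin(θ) dr dθ dφ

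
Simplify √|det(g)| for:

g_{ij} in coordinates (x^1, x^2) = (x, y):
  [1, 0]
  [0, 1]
det(g) = 1
√|det(g)| = 1
Volume element: dV = 1 dx dy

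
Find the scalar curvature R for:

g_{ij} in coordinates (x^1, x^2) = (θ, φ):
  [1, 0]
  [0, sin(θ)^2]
Non-zero Christoffel symbols (Γ^k_{ij} = Γ^k_{ji}):
Γ^θ_{φ φ} = -sin(2*θ)/2
Γ^φ_{θ φ} = 1/tan(θ)
Ricci tensor (R_{ij} = R^k_{ikj}): R_{θθ} = 1, R_{θφ} = 0, R_{φφ} = sin(θ)^2
Inverse metric: g^{θθ} = 1, g^{φφ} = 1/sin(θ)^2
R = g^{ij} R_{ij} = (1)(1) + (1/sin(θ)^2)(sin(θ)^2) = 2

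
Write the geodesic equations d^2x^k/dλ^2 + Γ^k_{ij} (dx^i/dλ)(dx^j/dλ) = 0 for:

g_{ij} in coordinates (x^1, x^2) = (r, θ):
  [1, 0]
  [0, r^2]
Geodesic equation: d^2x^k/dλ^2 + Γ^k_{ij} (dx^i/dλ)(dx^j/dλ) = 0.
Non-zero Christoffel symbols:
Γ^r_{θ θ} = -r
Γ^θ_{r θ} = 1/r
Substituting (the symmetric pair Γ^k_{ij}, Γ^k_{ji} combines into a factor 2):
d^2r/dλ^2 - r (dθ/dλ)^2 = 0
d^2θ/dλ^2 + (2/r) (dr/dλ)(dθ/dλ) = 0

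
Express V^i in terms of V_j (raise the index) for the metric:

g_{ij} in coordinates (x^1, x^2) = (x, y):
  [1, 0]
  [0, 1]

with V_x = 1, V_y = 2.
Inverse metric (diagonal): g^{xx} = 1, g^{yy} = 1
V^i = g^{ij} V_j:
V^x = (1)(1) + (0)(2) = 1
V^y = (0)(1) + (1)(2) = 2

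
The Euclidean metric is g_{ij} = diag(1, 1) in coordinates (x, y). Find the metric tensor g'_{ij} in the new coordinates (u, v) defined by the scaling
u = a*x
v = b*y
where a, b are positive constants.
Invert the transformation: x = u/a, y = v/b
g'_{ij} = (∂x^k/∂x'^i)(∂x^l/∂x'^j) g_{kl}; with g_{kl} = δ_{kl} this is Σ_k (∂x^k/∂x'^i)(∂x^k/∂x'^j).
Jacobian: ∂x/∂u = 1/a, ∂x/∂v = 0, ∂y/∂u = 0, ∂y/∂v = 1/b
g'_{uu} = (1/a)(1/a) + (0)(0) = 1/a^2
g'_{uv} = (1/a)(0) + (0)(1/b) = 0
g'_{vv} = (0)(0) + (1/b)(1/b) = 1/b^2
g'_{ij} = diag(1/a^2, 1/b^2)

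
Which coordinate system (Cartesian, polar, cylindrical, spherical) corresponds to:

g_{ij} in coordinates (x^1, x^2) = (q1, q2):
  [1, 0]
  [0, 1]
All components are constant and the metric is the identity, i.e. orthonormal rectilinear coordinates.
Cartesian (2D) coordinates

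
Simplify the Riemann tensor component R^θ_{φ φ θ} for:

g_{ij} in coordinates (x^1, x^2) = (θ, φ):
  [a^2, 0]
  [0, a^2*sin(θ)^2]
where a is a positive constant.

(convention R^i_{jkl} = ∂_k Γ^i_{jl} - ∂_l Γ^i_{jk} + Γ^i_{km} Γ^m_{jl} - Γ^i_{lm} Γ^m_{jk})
Non-zero Christoffel symbols (Γ^k_{ij} = Γ^k_{ji}):
Γ^θ_{φ φ} = -sin(2*θ)/2
Γ^φ_{θ φ} = 1/tan(θ)
R^θ_{φ φ θ} = ∂_φ Γ^θ_{φ θ} - ∂_θ Γ^θ_{φ φ} + Γ^θ_{φ m} Γ^m_{φ θ} - Γ^θ_{θ m} Γ^m_{φ φ}
  = (0) - (-cos(2*θ)) + (-cos(θ)^2) - (0) = -sin(θ)^2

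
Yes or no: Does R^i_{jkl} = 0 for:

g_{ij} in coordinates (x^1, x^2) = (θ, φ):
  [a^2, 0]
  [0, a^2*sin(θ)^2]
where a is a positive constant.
Non-zero Christoffel symbols:
Γ^θ_{φ φ} = -sin(2*θ)/2
Γ^φ_{θ φ} = 1/tan(θ)
Ricci tensor: R_{θθ} = 1, R_{θφ} = 0, R_{φφ} = sin(θ)^2
The Ricci tensor is non-zero, so the Riemann tensor is non-zero: not flat.
No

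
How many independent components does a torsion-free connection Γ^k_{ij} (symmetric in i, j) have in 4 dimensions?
Γ^k_{ij} has n choices for the upper index and n(n+1)/2 independent symmetric lower index pairs.
Total = 4 × 4×5/2 = 4 × 10 = 40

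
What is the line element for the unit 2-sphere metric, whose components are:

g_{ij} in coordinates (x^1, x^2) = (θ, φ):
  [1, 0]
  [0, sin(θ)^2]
ds^2 = g_{ij} dx^i dx^j; only the non-zero components contribute.
ds^2 = dθ^2 + sin(θ)^2 dφ^2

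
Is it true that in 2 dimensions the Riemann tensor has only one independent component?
The number of independent components is n^2(n^2-1)/12 = 4·3/12 = 1 for n = 2 (e.g. R_{1212}).
Yes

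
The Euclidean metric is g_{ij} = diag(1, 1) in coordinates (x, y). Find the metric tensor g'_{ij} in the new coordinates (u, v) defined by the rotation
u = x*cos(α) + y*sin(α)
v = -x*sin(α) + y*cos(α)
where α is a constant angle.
Invert the transformation: x = u*cos(α) - v*sin(α), y = u*sin(α) + v*cos(α)
g'_{ij} = (∂x^k/∂x'^i)(∂x^l/∂x'^j) g_{kl}; with g_{kl} = δ_{kl} this is Σ_k (∂x^k/∂x'^i)(∂x^k/∂x'^j).
Jacobian: ∂x/∂u = cos(α), ∂x/∂v = -sin(α), ∂y/∂u = sin(α), ∂y/∂v = cos(α)
g'_{uu} = (cos(α))(cos(α)) + (sin(α))(sin(α)) = 1
g'_{uv} = (cos(α))(-sin(α)) + (sin(α))(cos(α)) = 0
g'_{vv} = (-sin(α))(-sin(α)) + (cos(α))(cos(α)) = 1
g'_{ij} = diag(1, 1)
The Euclidean metric is invariant under rotations.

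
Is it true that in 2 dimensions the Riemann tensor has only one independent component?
The number of independent components is n^2(n^2-1)/12 = 4·3/12 = 1 for n = 2 (e.g. R_{1212}).
Yes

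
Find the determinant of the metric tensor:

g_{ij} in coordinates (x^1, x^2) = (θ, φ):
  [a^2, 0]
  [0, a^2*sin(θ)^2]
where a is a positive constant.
For a 2×2 metric: det(g) = g_{11}·g_{22} - g_{12}·g_{21}
= (a^2)·(a^2*sin(θ)^2) - (0)·(0)
= a^4*sin(θ)^2 - 0
det(g) = a^4*sin(θ)^2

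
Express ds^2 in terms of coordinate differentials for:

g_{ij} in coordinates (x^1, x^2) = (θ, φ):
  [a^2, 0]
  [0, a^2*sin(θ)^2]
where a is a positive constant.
ds^2 = g_{ij} dx^i dx^j; only the non-zero components contribute.
ds^2 = a^2 dθ^2 + a^2*sin(θ)^2 dφ^2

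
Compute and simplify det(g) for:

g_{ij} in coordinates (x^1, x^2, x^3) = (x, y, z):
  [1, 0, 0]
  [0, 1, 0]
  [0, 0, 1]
Diagonal metric: det(g) = g_{11}·g_{22}·g_{33}
= (1)·(1)·(1)
det(g) = 1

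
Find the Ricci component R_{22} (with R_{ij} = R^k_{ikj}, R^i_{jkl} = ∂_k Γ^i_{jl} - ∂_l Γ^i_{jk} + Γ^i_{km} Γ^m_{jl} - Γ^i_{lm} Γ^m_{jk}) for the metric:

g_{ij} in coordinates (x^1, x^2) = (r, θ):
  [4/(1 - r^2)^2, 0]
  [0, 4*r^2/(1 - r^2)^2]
Non-zero Christoffel symbols (Γ^k_{ij} = Γ^k_{ji}):
Γ^r_{r r} = 2*r/(1 - r^2)
Γ^r_{θ θ} = (r^3 + r)/(r^2 - 1)
Γ^θ_{r θ} = (-r^2 - 1)/(r^3 - r)
R^r_{θ r θ} = ∂_r Γ^r_{θ θ} - ∂_θ Γ^r_{θ r} + Γ^r_{r m} Γ^m_{θ θ} - Γ^r_{θ m} Γ^m_{θ r}
  = ((r^4 - 4*r^2 - 1)/(r^2 - 1)^2) - (0) + (-2*r^2*(r^2 + 1)/(r^2 - 1)^2) - (-(r^2 + 1)^2/(r^2 - 1)^2) = -4*r^2/(r^2 - 1)^2
R^θ_{θ θ θ} = 0 (a repeated index in an antisymmetric pair)
R_{θθ} = R^r_{θ r θ} + R^θ_{θ θ θ} = (-4*r^2/(r^2 - 1)^2) + (0) = -4*r^2/(r^2 - 1)^2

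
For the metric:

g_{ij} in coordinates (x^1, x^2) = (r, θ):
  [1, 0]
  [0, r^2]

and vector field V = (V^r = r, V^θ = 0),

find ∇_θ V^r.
Non-zero Christoffel symbols:
Γ^r_{θ θ} = -r
Γ^θ_{r θ} = 1/r
∇_θ V^r = ∂_θ V^r + Γ^r_{θ j} V^j
  = (0) + (0)(r) + (-r)(0)
  = 0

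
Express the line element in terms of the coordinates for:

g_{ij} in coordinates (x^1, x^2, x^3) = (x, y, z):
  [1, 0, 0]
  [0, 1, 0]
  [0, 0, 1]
ds^2 = g_{ij} dx^i dx^j; only the non-zero components contribute.
ds^2 = dx^2 + dy^2 + dz^2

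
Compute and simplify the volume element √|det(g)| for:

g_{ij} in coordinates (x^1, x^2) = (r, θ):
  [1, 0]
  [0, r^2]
det(g) = r^2
√|det(g)| = r
Volume element: dV = r dr dθ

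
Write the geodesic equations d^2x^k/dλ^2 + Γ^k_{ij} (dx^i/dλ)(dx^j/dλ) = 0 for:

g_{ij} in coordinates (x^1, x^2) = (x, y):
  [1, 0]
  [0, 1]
Geodesic equation: d^2x^k/dλ^2 + Γ^k_{ij} (dx^i/dλ)(dx^j/dλ) = 0.
All Christoffel symbols vanish, so the geodesics are straight lines:
d^2x/dλ^2 = 0
d^2y/dλ^2 = 0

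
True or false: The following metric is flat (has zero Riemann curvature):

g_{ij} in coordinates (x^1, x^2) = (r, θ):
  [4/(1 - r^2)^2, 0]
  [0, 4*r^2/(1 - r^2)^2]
Non-zero Christoffel symbols:
Γ^r_{r r} = 2*r/(1 - r^2)
Γ^r_{θ θ} = (r^3 + r)/(r^2 - 1)
Γ^θ_{r θ} = (-r^2 - 1)/(r^3 - r)
Ricci tensor: R_{rr} = -4/(r^2 - 1)^2, R_{rθ} = 0, R_{θθ} = -4*r^2/(r^2 - 1)^2
The Ricci tensor is non-zero, so the Riemann tensor is non-zero: not flat.
False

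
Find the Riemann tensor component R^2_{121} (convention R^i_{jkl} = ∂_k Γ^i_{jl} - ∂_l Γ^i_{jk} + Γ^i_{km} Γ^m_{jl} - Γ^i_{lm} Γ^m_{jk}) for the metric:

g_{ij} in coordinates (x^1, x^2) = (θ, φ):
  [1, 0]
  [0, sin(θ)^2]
Non-zero Christoffel symbols (Γ^k_{ij} = Γ^k_{ji}):
Γ^θ_{φ φ} = -sin(2*θ)/2
Γ^φ_{θ φ} = 1/tan(θ)
R^φ_{θ φ θ} = ∂_φ Γ^φ_{θ θ} - ∂_θ Γ^φ_{θ φ} + Γ^φ_{φ m} Γ^m_{θ θ} - Γ^φ_{θ m} Γ^m_{θ φ}
  = (0) - (-1/sin(θ)^2) + (0) - (1/tan(θ)^2) = 1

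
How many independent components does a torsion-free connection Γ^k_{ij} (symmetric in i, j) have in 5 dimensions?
Γ^k_{ij} has n choices for the upper index and n(n+1)/2 independent symmetric lower index pairs.
Total = 5 × 5×6/2 = 5 × 15 = 75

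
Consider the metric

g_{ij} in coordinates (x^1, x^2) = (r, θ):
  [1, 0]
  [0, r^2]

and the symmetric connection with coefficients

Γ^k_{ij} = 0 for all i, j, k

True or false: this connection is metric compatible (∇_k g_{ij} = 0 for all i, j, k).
Using ∇_k g_{ij} = ∂_k g_{ij} - Γ^m_{ki} g_{mj} - Γ^m_{kj} g_{im}:
∇_r g_{θθ} = (2*r) - (0) - (0) = 2*r ≠ 0
So the connection is not metric compatible (it is not the Levi-Civita connection).
False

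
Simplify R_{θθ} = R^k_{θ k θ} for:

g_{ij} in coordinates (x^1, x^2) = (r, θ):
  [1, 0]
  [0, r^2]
Non-zero Christoffel symbols (Γ^k_{ij} = Γ^k_{ji}):
Γ^r_{θ θ} = -r
Γ^θ_{r θ} = 1/r
R^r_{θ r θ} = ∂_r Γ^r_{θ θ} - ∂_θ Γ^r_{θ r} + Γ^r_{r m} Γ^m_{θ θ} - Γ^r_{θ m} Γ^m_{θ r}
  = (-1) - (0) + (0) - (-1) = 0
R^θ_{θ θ θ} = 0 (a repeated index in an antisymmetric pair)
R_{θθ} = R^r_{θ r θ} + R^θ_{θ θ θ} = (0) + (0) = 0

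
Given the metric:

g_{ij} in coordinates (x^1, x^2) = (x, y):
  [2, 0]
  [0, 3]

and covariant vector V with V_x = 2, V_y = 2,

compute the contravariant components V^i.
Inverse metric (diagonal): g^{xx} = 1/2, g^{yy} = 1/3
V^i = g^{ij} V_j:
V^x = (1/2)(2) + (0)(2) = 1
V^y = (0)(2) + (1/3)(2) = 2/3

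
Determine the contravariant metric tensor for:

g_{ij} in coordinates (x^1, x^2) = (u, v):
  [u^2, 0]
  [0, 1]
The metric is diagonal, so g^{ij} is diagonal with entries 1/g_{ii}: diag(1/(u^2), 1).
g^{ij}:
  [1/u^2, 0]
  [0, 1]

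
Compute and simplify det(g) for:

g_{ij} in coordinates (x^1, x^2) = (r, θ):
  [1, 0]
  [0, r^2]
For a 2×2 metric: det(g) = g_{11}·g_{22} - g_{12}·g_{21}
= (1)·(r^2) - (0)·(0)
= r^2 - 0
det(g) = r^2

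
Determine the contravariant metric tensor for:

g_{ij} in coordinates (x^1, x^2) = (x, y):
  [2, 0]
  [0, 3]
The metric is diagonal, so g^{ij} is diagonal with entries 1/g_{ii}: diag(1/2, 1/3).
g^{ij}:
  [1/2, 0]
  [0, 1/3]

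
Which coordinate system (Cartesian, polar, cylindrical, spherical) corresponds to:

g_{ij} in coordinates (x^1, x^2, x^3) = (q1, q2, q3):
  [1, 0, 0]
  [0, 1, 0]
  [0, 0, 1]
All components are constant and the metric is the identity, i.e. orthonormal rectilinear coordinates.
Cartesian (3D) coordinates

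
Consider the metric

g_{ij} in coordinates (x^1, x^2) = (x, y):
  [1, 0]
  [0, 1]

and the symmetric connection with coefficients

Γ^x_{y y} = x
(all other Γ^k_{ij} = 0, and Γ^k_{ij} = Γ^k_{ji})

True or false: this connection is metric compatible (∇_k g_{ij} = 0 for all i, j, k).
Using ∇_k g_{ij} = ∂_k g_{ij} - Γ^m_{ki} g_{mj} - Γ^m_{kj} g_{im}:
∇_y g_{xy} = (0) - (0) - (x) = -x ≠ 0
So the connection is not metric compatible (it is not the Levi-Civita connection).
False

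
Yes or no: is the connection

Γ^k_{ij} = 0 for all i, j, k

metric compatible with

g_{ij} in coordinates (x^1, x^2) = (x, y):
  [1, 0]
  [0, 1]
Using ∇_k g_{ij} = ∂_k g_{ij} - Γ^m_{ki} g_{mj} - Γ^m_{kj} g_{im}:
e.g. ∇_x g_{yy} = (0) - (0) - (0) = 0
Every component ∇_k g_{ij} vanishes: the connection is metric compatible.
Yes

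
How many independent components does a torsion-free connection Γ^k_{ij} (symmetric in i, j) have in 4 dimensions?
Γ^k_{ij} has n choices for the upper index and n(n+1)/2 independent symmetric lower index pairs.
Total = 4 × 4×5/2 = 4 × 10 = 40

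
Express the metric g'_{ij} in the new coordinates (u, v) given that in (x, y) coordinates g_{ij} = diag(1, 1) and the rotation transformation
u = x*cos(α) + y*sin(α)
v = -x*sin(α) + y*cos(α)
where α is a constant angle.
Invert the transformation: x = u*cos(α) - v*sin(α), y = u*sin(α) + v*cos(α)
g'_{ij} = (∂x^k/∂x'^i)(∂x^l/∂x'^j) g_{kl}; with g_{kl} = δ_{kl} this is Σ_k (∂x^k/∂x'^i)(∂x^k/∂x'^j).
Jacobian: ∂x/∂u = cos(α), ∂x/∂v = -sin(α), ∂y/∂u = sin(α), ∂y/∂v = cos(α)
g'_{uu} = (cos(α))(cos(α)) + (sin(α))(sin(α)) = 1
g'_{uv} = (cos(α))(-sin(α)) + (sin(α))(cos(α)) = 0
g'_{vv} = (-sin(α))(-sin(α)) + (cos(α))(cos(α)) = 1
g'_{ij} = diag(1, 1)
The Euclidean metric is invariant under rotations.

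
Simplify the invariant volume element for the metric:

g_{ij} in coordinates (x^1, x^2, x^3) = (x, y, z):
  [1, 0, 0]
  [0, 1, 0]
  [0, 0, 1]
det(g) = 1
√|det(g)| = 1
Volume element: dV = 1 dx dy dz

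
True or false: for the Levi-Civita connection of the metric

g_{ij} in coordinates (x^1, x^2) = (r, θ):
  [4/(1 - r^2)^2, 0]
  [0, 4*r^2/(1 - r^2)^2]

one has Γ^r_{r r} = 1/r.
Γ^r_{r r} = (1/2) g^{rr} (∂_r g_{rr} + ∂_r g_{rr} - ∂_r g_{rr}) = (1/2)((1 - r^2)^2/4)((16*r/(1 - r^2)^3) + (16*r/(1 - r^2)^3) - (16*r/(1 - r^2)^3)) = 2*r/(1 - r^2)
This differs from the proposed value 1/r.
False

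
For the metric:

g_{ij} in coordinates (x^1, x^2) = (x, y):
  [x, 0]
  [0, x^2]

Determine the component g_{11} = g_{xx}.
With x^1 = x, x^2 = y, g_{11} = g_{xx} is the row-1, column-1 entry of the matrix.
g_{11} = x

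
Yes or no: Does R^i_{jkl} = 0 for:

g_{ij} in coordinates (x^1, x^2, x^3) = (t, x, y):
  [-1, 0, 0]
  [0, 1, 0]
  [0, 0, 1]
All metric components are constant, so every Christoffel symbol vanishes and R^i_{jkl} = 0.
Yes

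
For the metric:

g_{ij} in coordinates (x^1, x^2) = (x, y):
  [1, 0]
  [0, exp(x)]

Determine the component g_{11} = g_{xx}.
With x^1 = x, x^2 = y, g_{11} = g_{xx} is the row-1, column-1 entry of the matrix.
g_{11} = 1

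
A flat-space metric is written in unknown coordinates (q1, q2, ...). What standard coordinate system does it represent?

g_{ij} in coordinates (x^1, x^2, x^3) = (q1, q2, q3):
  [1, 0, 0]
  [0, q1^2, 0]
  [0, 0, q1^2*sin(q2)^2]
The line element ds^2 = dq1^2 + q1^2 dq2^2 + q1^2 sin(q2)^2 dq3^2 is dr^2 + r^2 dθ^2 + r^2 sin(θ)^2 dφ^2 with q1 = r, q2 = θ, q3 = φ.
spherical coordinates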